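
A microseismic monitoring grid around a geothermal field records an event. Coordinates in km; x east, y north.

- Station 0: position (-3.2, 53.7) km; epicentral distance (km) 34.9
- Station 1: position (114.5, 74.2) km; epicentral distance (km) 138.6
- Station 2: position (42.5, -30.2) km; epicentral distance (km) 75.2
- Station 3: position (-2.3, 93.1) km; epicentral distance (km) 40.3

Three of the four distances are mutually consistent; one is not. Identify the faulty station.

Station 3

Solve using three stations at a time. Using Station 0, Station 1, Station 2 (subtract circle equations pairwise → linear system) gives (x, y) ≈ (-13.2, 20.3).
Distances from that point to each station vs reported:
  Station 0: calculated 34.8 vs reported 34.9 → residual 0.1 km
  Station 1: calculated 138.6 vs reported 138.6 → residual 0.0 km
  Station 2: calculated 75.2 vs reported 75.2 → residual 0.0 km
  Station 3: calculated 73.6 vs reported 40.3 → residual 33.3 km
Station 0, Station 1, Station 2 are mutually consistent (residuals ≈ 0); Station 3 is off by 33.3 km.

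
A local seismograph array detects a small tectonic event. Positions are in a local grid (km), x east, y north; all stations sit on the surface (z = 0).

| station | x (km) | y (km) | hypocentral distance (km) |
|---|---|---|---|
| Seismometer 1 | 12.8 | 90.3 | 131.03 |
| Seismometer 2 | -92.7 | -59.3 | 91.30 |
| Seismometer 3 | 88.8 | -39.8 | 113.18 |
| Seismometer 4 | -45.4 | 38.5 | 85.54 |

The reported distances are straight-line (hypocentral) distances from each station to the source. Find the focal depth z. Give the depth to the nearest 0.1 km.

Each station gives a sphere (x−x_i)² + (y−y_i)² + z² = d_i² (stations at z=0).
Subtracting the Seismometer 1 sphere from Seismometer 2 and Seismometer 3: z² cancels, leaving linear equations in x and y:
-211.0 x − 299.2 y = 12625.02
152.0 x − 260.2 y = 5510.70
Solving: x ≈ -16.300, y ≈ -30.701 km (keep extra digits for the depth step; rounded: -16.3, -30.7).
Then from the Seismometer 1 sphere: z² = 131.03² − (x − 12.8)² − (y − 90.3)² with x = -16.300, y = -30.701, so z ≈ 40.998 ≈ 41.0 km.
Check against Seismometer 4 (with the unrounded solution): distance 85.54 ≈ 85.54 km. ✓

41.0 km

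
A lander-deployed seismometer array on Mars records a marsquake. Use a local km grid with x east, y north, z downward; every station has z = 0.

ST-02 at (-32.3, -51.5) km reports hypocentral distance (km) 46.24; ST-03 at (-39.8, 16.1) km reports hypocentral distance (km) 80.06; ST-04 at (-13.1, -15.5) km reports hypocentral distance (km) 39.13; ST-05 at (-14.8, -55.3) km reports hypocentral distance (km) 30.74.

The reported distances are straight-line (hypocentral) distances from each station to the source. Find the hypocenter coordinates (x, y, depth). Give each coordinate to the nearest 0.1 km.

Each station gives a sphere (x−x_i)² + (y−y_i)² + z² = d_i² (stations at z=0).
Subtracting the ST-02 sphere from ST-03 and ST-04: z² cancels, leaving linear equations in x and y:
-15.0 x + 135.2 y = -6123.76
38.4 x + 72.0 y = -2676.70
Solving: x ≈ 12.600, y ≈ -43.896 km (keep extra digits for the depth step; rounded: 12.6, -43.9).
Then from the ST-02 sphere: z² = 46.24² − (x + 32.3)² − (y + 51.5)² with x = 12.600, y = -43.896, so z ≈ 8.019 ≈ 8.0 km.
Check against ST-05 (with the unrounded solution): distance 30.74 ≈ 30.74 km. ✓

x ≈ 12.6 km, y ≈ -43.9 km, depth ≈ 8.0 km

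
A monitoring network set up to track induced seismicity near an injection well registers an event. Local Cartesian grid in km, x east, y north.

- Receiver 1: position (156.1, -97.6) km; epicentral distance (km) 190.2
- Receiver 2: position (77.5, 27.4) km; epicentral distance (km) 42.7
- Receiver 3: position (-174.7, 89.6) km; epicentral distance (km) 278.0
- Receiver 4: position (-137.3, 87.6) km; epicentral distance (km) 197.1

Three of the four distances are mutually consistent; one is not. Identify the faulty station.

Solve using three stations at a time. Using Receiver 1, Receiver 2, Receiver 4 (subtract circle equations pairwise → linear system) gives (x, y) ≈ (58.6, 65.7).
Distances from that point to each station vs reported:
  Receiver 1: calculated 190.2 vs reported 190.2 → residual 0.0 km
  Receiver 2: calculated 42.7 vs reported 42.7 → residual 0.0 km
  Receiver 3: calculated 234.5 vs reported 278.0 → residual 43.5 km
  Receiver 4: calculated 197.1 vs reported 197.1 → residual 0.0 km
Receiver 1, Receiver 2, Receiver 4 are mutually consistent (residuals ≈ 0); Receiver 3 is off by 43.5 km.

Receiver 3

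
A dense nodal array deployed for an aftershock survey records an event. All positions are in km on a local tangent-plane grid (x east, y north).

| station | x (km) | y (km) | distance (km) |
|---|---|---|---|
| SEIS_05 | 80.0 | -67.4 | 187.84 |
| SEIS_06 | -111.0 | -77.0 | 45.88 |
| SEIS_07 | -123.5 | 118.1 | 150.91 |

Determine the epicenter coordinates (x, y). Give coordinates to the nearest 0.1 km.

-104.4 km east, -31.6 km north

Circle about each station: (x − 80.0)² + (y + 67.4)² = 187.84²; (x + 111.0)² + (y + 77.0)² = 45.88²; (x + 123.5)² + (y − 118.1)² = 150.91².
Subtracting pairs of circle equations eliminates x²+y² and gives linear equations (the radical axes):
-382.0 x − 19.2 y = 40486.13
-407.0 x + 371.0 y = 30767.14
Solving the 2×2 system: x ≈ -104.4, y ≈ -31.6 km.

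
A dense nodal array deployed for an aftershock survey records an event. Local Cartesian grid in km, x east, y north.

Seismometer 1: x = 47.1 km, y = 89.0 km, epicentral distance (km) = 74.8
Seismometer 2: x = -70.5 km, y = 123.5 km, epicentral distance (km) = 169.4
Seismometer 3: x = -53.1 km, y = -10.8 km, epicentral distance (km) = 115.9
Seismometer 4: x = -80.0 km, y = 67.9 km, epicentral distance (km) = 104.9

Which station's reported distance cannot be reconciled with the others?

Seismometer 4

Solve using three stations at a time. Using Seismometer 1, Seismometer 2, Seismometer 3 (subtract circle equations pairwise → linear system) gives (x, y) ≈ (59.8, 15.3).
Distances from that point to each station vs reported:
  Seismometer 1: calculated 74.8 vs reported 74.8 → residual 0.0 km
  Seismometer 2: calculated 169.4 vs reported 169.4 → residual 0.0 km
  Seismometer 3: calculated 115.9 vs reported 115.9 → residual 0.0 km
  Seismometer 4: calculated 149.4 vs reported 104.9 → residual 44.5 km
Seismometer 1, Seismometer 2, Seismometer 3 are mutually consistent (residuals ≈ 0); Seismometer 4 is off by 44.5 km.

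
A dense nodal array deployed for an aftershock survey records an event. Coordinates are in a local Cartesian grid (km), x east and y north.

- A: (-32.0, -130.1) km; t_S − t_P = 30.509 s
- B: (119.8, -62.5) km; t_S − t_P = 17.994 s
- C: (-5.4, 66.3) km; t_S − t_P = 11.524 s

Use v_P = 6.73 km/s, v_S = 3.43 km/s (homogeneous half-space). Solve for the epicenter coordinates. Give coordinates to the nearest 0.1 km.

74.4 km east, 54.9 km north

Distance from S−P lag: d = Δt · v_P v_S / (v_P − v_S) = Δt · (6.73·3.43)/(6.73−3.43) ≈ 6.9951·Δt.
So d_A = 213.41, d_B = 125.87, d_C = 80.61 km.
Circle about each station: (x + 32.0)² + (y + 130.1)² = 213.41²; (x − 119.8)² + (y + 62.5)² = 125.87²; (x + 5.4)² + (y − 66.3)² = 80.61².
Subtracting the A equation from the B and C equations removes the quadratic terms:
303.6 x + 135.2 y = 30008.85
53.2 x + 392.8 y = 25520.70
Solving the 2×2 system: x ≈ 74.4, y ≈ 54.9 km.
Check against A (with the unrounded x, y): √((x + 32.0)²+(y + 130.1)²) = 213.41 ≈ 213.41 km. ✓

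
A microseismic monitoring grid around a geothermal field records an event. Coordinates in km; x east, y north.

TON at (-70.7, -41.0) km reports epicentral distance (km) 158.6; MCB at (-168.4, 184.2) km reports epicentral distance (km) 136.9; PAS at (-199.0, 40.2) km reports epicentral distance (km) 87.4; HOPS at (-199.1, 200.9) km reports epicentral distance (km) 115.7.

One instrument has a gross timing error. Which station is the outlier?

MCB

Solve using three stations at a time. Using TON, PAS, HOPS (subtract circle equations pairwise → linear system) gives (x, y) ≈ (-137.9, 102.7).
Distances from that point to each station vs reported:
  TON: calculated 158.6 vs reported 158.6 → residual 0.0 km
  MCB: calculated 87.0 vs reported 136.9 → residual 49.9 km
  PAS: calculated 87.4 vs reported 87.4 → residual 0.0 km
  HOPS: calculated 115.7 vs reported 115.7 → residual 0.0 km
TON, PAS, HOPS are mutually consistent (residuals ≈ 0); MCB is off by 49.9 km.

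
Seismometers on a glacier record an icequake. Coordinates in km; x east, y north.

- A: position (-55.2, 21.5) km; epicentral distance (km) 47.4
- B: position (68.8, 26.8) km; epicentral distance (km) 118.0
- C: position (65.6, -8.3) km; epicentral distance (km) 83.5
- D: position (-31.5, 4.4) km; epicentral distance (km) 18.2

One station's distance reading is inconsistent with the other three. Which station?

Solve using three stations at a time. Using A, C, D (subtract circle equations pairwise → linear system) gives (x, y) ≈ (-17.9, -7.8).
Distances from that point to each station vs reported:
  A: calculated 47.4 vs reported 47.4 → residual 0.0 km
  B: calculated 93.4 vs reported 118.0 → residual 24.6 km
  C: calculated 83.5 vs reported 83.5 → residual 0.0 km
  D: calculated 18.3 vs reported 18.2 → residual 0.1 km
A, C, D are mutually consistent (residuals ≈ 0); B is off by 24.6 km.

B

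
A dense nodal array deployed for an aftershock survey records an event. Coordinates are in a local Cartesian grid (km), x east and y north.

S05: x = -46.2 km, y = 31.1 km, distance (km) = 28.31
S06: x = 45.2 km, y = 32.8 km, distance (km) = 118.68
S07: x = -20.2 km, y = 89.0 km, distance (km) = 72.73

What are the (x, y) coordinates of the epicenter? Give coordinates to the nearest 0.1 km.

Circle about each station: (x + 46.2)² + (y − 31.1)² = 28.31²; (x − 45.2)² + (y − 32.8)² = 118.68²; (x + 20.2)² + (y − 89.0)² = 72.73².
Subtracting the S05 equation from the S06 and S07 equations removes the quadratic terms:
182.8 x + 3.4 y = -13266.26
52.0 x + 115.8 y = 739.19
Solving the 2×2 system: x ≈ -73.3, y ≈ 39.3 km.

(-73.3, 39.3)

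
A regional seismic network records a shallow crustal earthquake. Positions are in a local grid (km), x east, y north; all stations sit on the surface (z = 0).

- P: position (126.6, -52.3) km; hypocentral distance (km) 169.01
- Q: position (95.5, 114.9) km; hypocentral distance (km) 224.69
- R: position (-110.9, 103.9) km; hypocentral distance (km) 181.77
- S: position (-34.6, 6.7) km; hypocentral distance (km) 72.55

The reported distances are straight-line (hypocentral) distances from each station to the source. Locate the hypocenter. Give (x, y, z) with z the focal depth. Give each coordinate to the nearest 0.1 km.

(-40.8, -62.5, 20.9)

Each station gives a sphere (x−x_i)² + (y−y_i)² + z² = d_i² (stations at z=0).
Subtracting the P sphere from Q and R: z² cancels, leaving linear equations in x and y:
-62.2 x + 334.4 y = -18361.81
-475.0 x + 312.4 y = -144.78
Solving: x ≈ -40.800, y ≈ -62.499 km (keep extra digits for the depth step; rounded: -40.8, -62.5).
Then from the P sphere: z² = 169.01² − (x − 126.6)² − (y + 52.3)² with x = -40.800, y = -62.499, so z ≈ 20.919 ≈ 20.9 km.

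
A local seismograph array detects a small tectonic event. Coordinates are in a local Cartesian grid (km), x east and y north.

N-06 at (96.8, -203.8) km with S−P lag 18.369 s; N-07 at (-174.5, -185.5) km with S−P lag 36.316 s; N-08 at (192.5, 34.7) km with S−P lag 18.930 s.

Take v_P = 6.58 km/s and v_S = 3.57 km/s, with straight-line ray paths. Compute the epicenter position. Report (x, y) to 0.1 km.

Distance from S−P lag: d = Δt · v_P v_S / (v_P − v_S) = Δt · (6.58·3.57)/(6.58−3.57) ≈ 7.8042·Δt.
So d_N-06 = 143.36, d_N-07 = 283.42, d_N-08 = 147.73 km.
Circle about each station: (x − 96.8)² + (y + 203.8)² = 143.36²; (x + 174.5)² + (y + 185.5)² = 283.42²; (x − 192.5)² + (y − 34.7)² = 147.73².
Subtracting pairs of circle equations eliminates x²+y² and gives linear equations (the radical axes):
-542.6 x + 36.6 y = -45818.99
191.4 x + 477.0 y = -13916.40
Solving the 2×2 system: x ≈ 80.3, y ≈ -61.4 km.

80.3 km east, -61.4 km north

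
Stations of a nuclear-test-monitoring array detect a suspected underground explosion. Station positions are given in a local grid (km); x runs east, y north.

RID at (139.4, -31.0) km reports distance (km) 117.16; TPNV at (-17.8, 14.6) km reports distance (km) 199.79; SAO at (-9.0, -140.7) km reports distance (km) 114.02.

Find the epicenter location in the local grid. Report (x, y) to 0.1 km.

Circle about each station: (x − 139.4)² + (y + 31.0)² = 117.16²; (x + 17.8)² + (y − 14.6)² = 199.79²; (x + 9.0)² + (y + 140.7)² = 114.02².
Subtracting the RID equation from the TPNV and SAO equations removes the quadratic terms:
-314.4 x + 91.2 y = -46052.94
-296.8 x − 219.4 y = 210.04
Solving the 2×2 system: x ≈ 105.0, y ≈ -143.0 km.
Check against RID (with the unrounded x, y): √((x − 139.4)²+(y + 31.0)²) = 117.16 ≈ 117.16 km. ✓

(105.0, -143.0)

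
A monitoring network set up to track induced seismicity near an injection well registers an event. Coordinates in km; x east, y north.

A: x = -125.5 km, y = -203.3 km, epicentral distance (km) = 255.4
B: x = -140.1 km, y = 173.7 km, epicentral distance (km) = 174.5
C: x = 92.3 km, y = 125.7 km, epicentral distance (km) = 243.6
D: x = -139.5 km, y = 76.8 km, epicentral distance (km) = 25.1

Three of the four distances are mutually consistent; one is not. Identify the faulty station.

B

Solve using three stations at a time. Using A, C, D (subtract circle equations pairwise → linear system) gives (x, y) ≈ (-139.8, 51.7).
Distances from that point to each station vs reported:
  A: calculated 255.4 vs reported 255.4 → residual 0.0 km
  B: calculated 122.0 vs reported 174.5 → residual 52.5 km
  C: calculated 243.6 vs reported 243.6 → residual 0.0 km
  D: calculated 25.1 vs reported 25.1 → residual 0.0 km
A, C, D are mutually consistent (residuals ≈ 0); B is off by 52.5 km.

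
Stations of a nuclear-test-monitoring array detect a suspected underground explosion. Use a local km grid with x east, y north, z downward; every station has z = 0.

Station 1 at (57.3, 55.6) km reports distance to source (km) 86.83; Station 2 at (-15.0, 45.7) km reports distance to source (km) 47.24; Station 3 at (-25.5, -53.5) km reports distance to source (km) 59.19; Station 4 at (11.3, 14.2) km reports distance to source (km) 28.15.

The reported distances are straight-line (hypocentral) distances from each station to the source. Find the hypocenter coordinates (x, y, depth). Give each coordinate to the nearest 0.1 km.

Each station gives a sphere (x−x_i)² + (y−y_i)² + z² = d_i² (stations at z=0).
Subtracting the Station 1 sphere from Station 2 and Station 3: z² cancels, leaving linear equations in x and y:
-144.6 x − 19.8 y = 1246.67
-165.6 x − 218.2 y = 1173.84
Solving: x ≈ -8.799, y ≈ 1.298 km (keep extra digits for the depth step; rounded: -8.8, 1.3).
Then from the Station 1 sphere: z² = 86.83² − (x − 57.3)² − (y − 55.6)² with x = -8.799, y = 1.298, so z ≈ 14.888 ≈ 14.9 km.
Check against Station 4 (with the unrounded solution): distance 28.14 ≈ 28.15 km. ✓

(-8.8, 1.3, 14.9)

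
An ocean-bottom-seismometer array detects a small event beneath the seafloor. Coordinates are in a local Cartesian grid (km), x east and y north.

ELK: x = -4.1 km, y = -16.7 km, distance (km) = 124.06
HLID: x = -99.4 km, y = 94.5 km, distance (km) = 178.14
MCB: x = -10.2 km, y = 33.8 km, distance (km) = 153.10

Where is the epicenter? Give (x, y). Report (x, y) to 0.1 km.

(-108.7, -83.4)

Circle about each station: (x + 4.1)² + (y + 16.7)² = 124.06²; (x + 99.4)² + (y − 94.5)² = 178.14²; (x + 10.2)² + (y − 33.8)² = 153.10².
Subtracting pairs of circle equations eliminates x²+y² and gives linear equations (the radical axes):
-190.6 x + 222.4 y = 2171.93
-12.2 x + 101.0 y = -7097.95
Solving the 2×2 system: x ≈ -108.7, y ≈ -83.4 km.
Check against ELK (with the unrounded x, y): √((x + 4.1)²+(y + 16.7)²) = 124.08 ≈ 124.06 km. ✓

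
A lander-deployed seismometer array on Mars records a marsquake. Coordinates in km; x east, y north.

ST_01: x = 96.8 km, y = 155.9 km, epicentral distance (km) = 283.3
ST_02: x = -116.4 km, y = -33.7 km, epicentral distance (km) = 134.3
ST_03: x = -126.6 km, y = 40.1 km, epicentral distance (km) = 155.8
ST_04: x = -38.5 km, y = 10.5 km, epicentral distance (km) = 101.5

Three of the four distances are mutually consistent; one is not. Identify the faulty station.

Solve using three stations at a time. Using ST_01, ST_03, ST_04 (subtract circle equations pairwise → linear system) gives (x, y) ≈ (-42.3, -90.9).
Distances from that point to each station vs reported:
  ST_01: calculated 283.3 vs reported 283.3 → residual 0.0 km
  ST_02: calculated 93.6 vs reported 134.3 → residual 40.7 km
  ST_03: calculated 155.8 vs reported 155.8 → residual 0.0 km
  ST_04: calculated 101.5 vs reported 101.5 → residual 0.0 km
ST_01, ST_03, ST_04 are mutually consistent (residuals ≈ 0); ST_02 is off by 40.7 km.

ST_02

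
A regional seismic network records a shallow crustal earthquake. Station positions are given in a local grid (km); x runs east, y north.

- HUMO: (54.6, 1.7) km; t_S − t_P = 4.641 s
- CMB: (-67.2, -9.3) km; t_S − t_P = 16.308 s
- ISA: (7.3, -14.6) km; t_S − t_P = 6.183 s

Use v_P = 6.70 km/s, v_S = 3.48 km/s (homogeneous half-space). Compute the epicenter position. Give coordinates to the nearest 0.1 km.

48.8 km east, -31.4 km north

Distance from S−P lag: d = Δt · v_P v_S / (v_P − v_S) = Δt · (6.70·3.48)/(6.70−3.48) ≈ 7.2410·Δt.
So d_HUMO = 33.61, d_CMB = 118.09, d_ISA = 44.77 km.
Circle about each station: (x − 54.6)² + (y − 1.7)² = 33.61²; (x + 67.2)² + (y + 9.3)² = 118.09²; (x − 7.3)² + (y + 14.6)² = 44.77².
Subtracting pairs of circle equations eliminates x²+y² and gives linear equations (the radical axes):
-243.6 x − 22.0 y = -11197.34
-94.6 x − 32.6 y = -3592.32
Solving the 2×2 system: x ≈ 48.8, y ≈ -31.4 km.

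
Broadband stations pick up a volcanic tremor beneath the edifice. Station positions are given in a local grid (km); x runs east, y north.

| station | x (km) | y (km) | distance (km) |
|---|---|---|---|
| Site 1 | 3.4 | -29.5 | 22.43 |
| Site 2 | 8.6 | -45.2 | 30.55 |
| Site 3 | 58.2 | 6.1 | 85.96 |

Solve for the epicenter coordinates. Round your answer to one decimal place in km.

Circle about each station: (x − 3.4)² + (y + 29.5)² = 22.43²; (x − 8.6)² + (y + 45.2)² = 30.55²; (x − 58.2)² + (y − 6.1)² = 85.96².
Subtracting pairs of circle equations eliminates x²+y² and gives linear equations (the radical axes):
10.4 x − 31.4 y = 804.99
109.6 x + 71.2 y = -4343.38
Solving the 2×2 system: x ≈ -18.9, y ≈ -31.9 km.

-18.9 km east, -31.9 km north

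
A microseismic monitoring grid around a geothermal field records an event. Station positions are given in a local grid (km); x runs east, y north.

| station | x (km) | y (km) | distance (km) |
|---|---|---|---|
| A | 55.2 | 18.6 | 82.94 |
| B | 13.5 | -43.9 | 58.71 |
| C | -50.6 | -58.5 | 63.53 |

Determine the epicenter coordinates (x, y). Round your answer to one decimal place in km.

Circle about each station: (x − 55.2)² + (y − 18.6)² = 82.94²; (x − 13.5)² + (y + 43.9)² = 58.71²; (x + 50.6)² + (y + 58.5)² = 63.53².
Subtracting the A equation from the B and C equations removes the quadratic terms:
-83.4 x − 125.0 y = 2148.64
-211.6 x − 154.2 y = 5432.59
Solving the 2×2 system: x ≈ -25.6, y ≈ -0.1 km.

-25.6 km east, -0.1 km north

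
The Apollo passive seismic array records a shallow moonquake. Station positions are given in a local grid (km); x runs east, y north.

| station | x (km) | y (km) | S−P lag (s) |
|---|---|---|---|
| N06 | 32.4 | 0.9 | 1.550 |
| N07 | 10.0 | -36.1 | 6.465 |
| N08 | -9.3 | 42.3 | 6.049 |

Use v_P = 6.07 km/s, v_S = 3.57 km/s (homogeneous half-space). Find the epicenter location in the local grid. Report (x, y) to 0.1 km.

Distance from S−P lag: d = Δt · v_P v_S / (v_P − v_S) = Δt · (6.07·3.57)/(6.07−3.57) ≈ 8.6680·Δt.
So d_N06 = 13.44, d_N07 = 56.04, d_N08 = 52.43 km.
Circle about each station: (x − 32.4)² + (y − 0.9)² = 13.44²; (x − 10.0)² + (y + 36.1)² = 56.04²; (x + 9.3)² + (y − 42.3)² = 52.43².
Subtracting the N06 equation from the N07 and N08 equations removes the quadratic terms:
-44.8 x − 74.0 y = -2607.21
-83.4 x + 82.8 y = -1743.06
Solving the 2×2 system: x ≈ 34.9, y ≈ 14.1 km.

x ≈ 34.9 km, y ≈ 14.1 km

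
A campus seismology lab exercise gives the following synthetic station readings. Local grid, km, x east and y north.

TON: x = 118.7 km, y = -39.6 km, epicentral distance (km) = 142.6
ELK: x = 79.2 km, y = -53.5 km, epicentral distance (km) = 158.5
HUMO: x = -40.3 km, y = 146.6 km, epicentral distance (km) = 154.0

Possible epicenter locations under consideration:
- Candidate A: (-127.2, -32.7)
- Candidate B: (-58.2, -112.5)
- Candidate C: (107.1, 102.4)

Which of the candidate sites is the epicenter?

For each candidate, compare |candidate − station| to the reported distance:
Candidate A: residuals TON 103.4, ELK 48.9, HUMO 45.2 → max 103.4 km
Candidate B: residuals TON 48.7, ELK 9.0, HUMO 105.7 → max 105.7 km
Candidate C: residuals TON 0.1, ELK 0.1, HUMO 0.1 → max 0.1 km
Only Candidate C has all residuals ≈ 0.

Candidate C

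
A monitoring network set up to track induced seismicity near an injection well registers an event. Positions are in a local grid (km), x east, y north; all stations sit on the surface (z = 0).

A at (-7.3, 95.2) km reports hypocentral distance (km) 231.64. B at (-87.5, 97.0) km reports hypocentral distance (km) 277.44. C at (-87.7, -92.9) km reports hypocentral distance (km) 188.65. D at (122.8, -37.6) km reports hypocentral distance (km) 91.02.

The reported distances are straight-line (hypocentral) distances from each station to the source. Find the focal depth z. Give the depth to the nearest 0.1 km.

Each station gives a sphere (x−x_i)² + (y−y_i)² + z² = d_i² (stations at z=0).
Subtracting the A sphere from B and C: z² cancels, leaving linear equations in x and y:
-160.4 x + 3.6 y = -15366.94
-160.8 x − 376.2 y = 25273.64
Solving: x ≈ 93.400, y ≈ -107.104 km (keep extra digits for the depth step; rounded: 93.4, -107.1).
Then from the A sphere: z² = 231.64² − (x + 7.3)² − (y − 95.2)² with x = 93.400, y = -107.104, so z ≈ 50.889 ≈ 50.9 km.

50.9 km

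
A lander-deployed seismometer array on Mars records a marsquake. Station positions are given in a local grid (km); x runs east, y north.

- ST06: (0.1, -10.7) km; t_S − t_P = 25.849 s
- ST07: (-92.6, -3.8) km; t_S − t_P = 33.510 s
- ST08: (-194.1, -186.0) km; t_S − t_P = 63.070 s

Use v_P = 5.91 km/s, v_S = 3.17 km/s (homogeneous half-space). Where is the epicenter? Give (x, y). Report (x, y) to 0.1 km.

Distance from S−P lag: d = Δt · v_P v_S / (v_P − v_S) = Δt · (5.91·3.17)/(5.91−3.17) ≈ 6.8375·Δt.
So d_ST06 = 176.74, d_ST07 = 229.12, d_ST08 = 431.24 km.
Circle about each station: (x − 0.1)² + (y + 10.7)² = 176.74²; (x + 92.6)² + (y + 3.8)² = 229.12²; (x + 194.1)² + (y + 186.0)² = 431.24².
Subtracting the ST06 equation from the ST07 and ST08 equations removes the quadratic terms:
-185.4 x + 13.8 y = -12784.25
-388.4 x − 350.6 y = -82574.60
Solving the 2×2 system: x ≈ 79.9, y ≈ 147.0 km.

(79.9, 147.0)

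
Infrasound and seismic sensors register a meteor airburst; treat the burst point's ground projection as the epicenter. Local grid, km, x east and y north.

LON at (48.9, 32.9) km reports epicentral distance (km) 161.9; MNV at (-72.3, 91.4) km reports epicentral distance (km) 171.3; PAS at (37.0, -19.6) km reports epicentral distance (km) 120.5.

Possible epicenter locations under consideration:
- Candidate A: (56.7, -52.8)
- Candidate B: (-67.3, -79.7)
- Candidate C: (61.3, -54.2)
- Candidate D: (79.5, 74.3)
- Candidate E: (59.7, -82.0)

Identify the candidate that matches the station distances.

Candidate B

For each candidate, compare |candidate − station| to the reported distance:
Candidate A: residuals LON 75.8, MNV 22.2, PAS 81.9 → max 81.9 km
Candidate B: residuals LON 0.1, MNV 0.1, PAS 0.1 → max 0.1 km
Candidate C: residuals LON 73.9, MNV 26.3, PAS 78.2 → max 78.2 km
Candidate D: residuals LON 110.4, MNV 18.5, PAS 17.4 → max 110.4 km
Candidate E: residuals LON 46.5, MNV 46.6, PAS 54.1 → max 54.1 km
Only Candidate B has all residuals ≈ 0.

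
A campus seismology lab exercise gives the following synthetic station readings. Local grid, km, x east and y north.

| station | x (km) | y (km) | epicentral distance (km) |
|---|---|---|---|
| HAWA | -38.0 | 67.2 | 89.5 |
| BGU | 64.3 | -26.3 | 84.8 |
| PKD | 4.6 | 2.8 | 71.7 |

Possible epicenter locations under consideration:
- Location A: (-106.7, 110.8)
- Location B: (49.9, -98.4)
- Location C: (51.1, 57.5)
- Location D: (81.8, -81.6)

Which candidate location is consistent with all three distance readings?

Location C

For each candidate, compare |candidate − station| to the reported distance:
Location A: residuals HAWA 8.1, BGU 134.4, PKD 83.4 → max 134.4 km
Location B: residuals HAWA 98.0, BGU 11.3, PKD 39.2 → max 98.0 km
Location C: residuals HAWA 0.1, BGU 0.0, PKD 0.1 → max 0.1 km
Location D: residuals HAWA 101.5, BGU 26.8, PKD 42.7 → max 101.5 km
Only Location C has all residuals ≈ 0.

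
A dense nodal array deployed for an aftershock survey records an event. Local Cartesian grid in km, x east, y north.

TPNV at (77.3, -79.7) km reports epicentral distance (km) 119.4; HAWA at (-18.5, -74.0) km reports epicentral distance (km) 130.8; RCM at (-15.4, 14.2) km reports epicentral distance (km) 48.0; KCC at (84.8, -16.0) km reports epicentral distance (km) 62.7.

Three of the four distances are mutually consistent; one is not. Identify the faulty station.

Solve using three stations at a time. Using TPNV, HAWA, KCC (subtract circle equations pairwise → linear system) gives (x, y) ≈ (51.0, 36.7).
Distances from that point to each station vs reported:
  TPNV: calculated 119.4 vs reported 119.4 → residual 0.0 km
  HAWA: calculated 130.8 vs reported 130.8 → residual 0.0 km
  RCM: calculated 70.2 vs reported 48.0 → residual 22.2 km
  KCC: calculated 62.6 vs reported 62.7 → residual 0.1 km
TPNV, HAWA, KCC are mutually consistent (residuals ≈ 0); RCM is off by 22.2 km.

RCM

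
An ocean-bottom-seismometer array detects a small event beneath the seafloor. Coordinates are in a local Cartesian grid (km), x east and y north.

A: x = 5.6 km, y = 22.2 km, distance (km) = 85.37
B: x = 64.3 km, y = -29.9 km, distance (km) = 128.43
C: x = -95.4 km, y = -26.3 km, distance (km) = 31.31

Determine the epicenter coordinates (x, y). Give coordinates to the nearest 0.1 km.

Circle about each station: (x − 5.6)² + (y − 22.2)² = 85.37²; (x − 64.3)² + (y + 29.9)² = 128.43²; (x + 95.4)² + (y + 26.3)² = 31.31².
Subtracting pairs of circle equations eliminates x²+y² and gives linear equations (the radical axes):
117.4 x − 104.2 y = -4701.93
-202.0 x − 97.0 y = 15576.37
Solving the 2×2 system: x ≈ -64.1, y ≈ -27.1 km.

(-64.1, -27.1)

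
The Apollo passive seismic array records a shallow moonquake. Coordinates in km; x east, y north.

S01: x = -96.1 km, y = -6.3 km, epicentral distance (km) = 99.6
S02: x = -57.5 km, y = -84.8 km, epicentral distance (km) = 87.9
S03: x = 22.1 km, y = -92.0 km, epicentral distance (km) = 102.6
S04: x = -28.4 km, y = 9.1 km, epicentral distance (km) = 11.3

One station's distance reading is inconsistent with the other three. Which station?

S01

Solve using three stations at a time. Using S02, S03, S04 (subtract circle equations pairwise → linear system) gives (x, y) ≈ (-27.5, -2.2).
Distances from that point to each station vs reported:
  S01: calculated 68.7 vs reported 99.6 → residual 30.9 km
  S02: calculated 87.9 vs reported 87.9 → residual 0.0 km
  S03: calculated 102.6 vs reported 102.6 → residual 0.0 km
  S04: calculated 11.3 vs reported 11.3 → residual 0.0 km
S02, S03, S04 are mutually consistent (residuals ≈ 0); S01 is off by 30.9 km.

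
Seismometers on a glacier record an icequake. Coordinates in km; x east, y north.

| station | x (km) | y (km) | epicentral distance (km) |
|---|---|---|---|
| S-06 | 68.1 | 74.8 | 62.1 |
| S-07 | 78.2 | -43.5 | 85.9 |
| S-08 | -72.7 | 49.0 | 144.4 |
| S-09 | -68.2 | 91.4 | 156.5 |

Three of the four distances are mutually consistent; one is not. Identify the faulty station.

S-07

Solve using three stations at a time. Using S-06, S-08, S-09 (subtract circle equations pairwise → linear system) gives (x, y) ≈ (67.1, 12.7).
Distances from that point to each station vs reported:
  S-06: calculated 62.1 vs reported 62.1 → residual 0.0 km
  S-07: calculated 57.3 vs reported 85.9 → residual 28.6 km
  S-08: calculated 144.4 vs reported 144.4 → residual 0.0 km
  S-09: calculated 156.5 vs reported 156.5 → residual 0.0 km
S-06, S-08, S-09 are mutually consistent (residuals ≈ 0); S-07 is off by 28.6 km.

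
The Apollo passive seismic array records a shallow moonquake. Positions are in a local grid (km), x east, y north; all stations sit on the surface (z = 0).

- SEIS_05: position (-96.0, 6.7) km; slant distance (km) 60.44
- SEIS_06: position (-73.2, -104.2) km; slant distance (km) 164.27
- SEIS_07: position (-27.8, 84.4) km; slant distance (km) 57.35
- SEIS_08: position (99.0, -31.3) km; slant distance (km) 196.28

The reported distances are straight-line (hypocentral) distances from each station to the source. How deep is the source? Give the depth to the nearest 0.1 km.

Each station gives a sphere (x−x_i)² + (y−y_i)² + z² = d_i² (stations at z=0).
Subtracting the SEIS_05 sphere from SEIS_06 and SEIS_07: z² cancels, leaving linear equations in x and y:
45.6 x − 221.8 y = -16376.65
136.4 x + 155.4 y = -1000.72
Solving: x ≈ -74.100, y ≈ 58.601 km (keep extra digits for the depth step; rounded: -74.1, 58.6).
Then from the SEIS_05 sphere: z² = 60.44² − (x + 96.0)² − (y − 6.7)² with x = -74.100, y = 58.601, so z ≈ 21.901 ≈ 21.9 km.

21.9 km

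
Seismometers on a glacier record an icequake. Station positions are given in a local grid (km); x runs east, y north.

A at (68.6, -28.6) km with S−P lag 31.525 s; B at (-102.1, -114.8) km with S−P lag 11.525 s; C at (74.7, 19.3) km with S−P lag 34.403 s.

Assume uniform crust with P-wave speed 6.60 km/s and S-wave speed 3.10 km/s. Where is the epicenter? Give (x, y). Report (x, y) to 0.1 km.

Distance from S−P lag: d = Δt · v_P v_S / (v_P − v_S) = Δt · (6.60·3.10)/(6.60−3.10) ≈ 5.8457·Δt.
So d_A = 184.29, d_B = 67.37, d_C = 201.11 km.
Circle about each station: (x − 68.6)² + (y + 28.6)² = 184.29²; (x + 102.1)² + (y + 114.8)² = 67.37²; (x − 74.7)² + (y − 19.3)² = 201.11².
Subtracting pairs of circle equations eliminates x²+y² and gives linear equations (the radical axes):
-341.4 x − 172.4 y = 47503.62
12.2 x + 95.8 y = -6053.77
Solving the 2×2 system: x ≈ -114.6, y ≈ -48.6 km.
Check against A (with the unrounded x, y): √((x − 68.6)²+(y + 28.6)²) = 184.29 ≈ 184.29 km. ✓

(-114.6, -48.6)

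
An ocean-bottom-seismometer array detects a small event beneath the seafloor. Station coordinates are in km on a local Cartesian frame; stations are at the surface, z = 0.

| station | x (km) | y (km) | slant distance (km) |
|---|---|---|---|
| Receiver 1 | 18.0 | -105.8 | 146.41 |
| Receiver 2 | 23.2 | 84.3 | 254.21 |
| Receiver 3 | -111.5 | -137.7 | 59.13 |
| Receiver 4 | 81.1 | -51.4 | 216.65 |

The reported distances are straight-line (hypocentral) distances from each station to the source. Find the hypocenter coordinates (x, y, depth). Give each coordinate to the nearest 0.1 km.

x ≈ -116.3 km, y ≈ -120.6 km, depth ≈ 56.4 km

Each station gives a sphere (x−x_i)² + (y−y_i)² + z² = d_i² (stations at z=0).
Subtracting the Receiver 1 sphere from Receiver 2 and Receiver 3: z² cancels, leaving linear equations in x and y:
10.4 x + 380.2 y = -47059.75
-259.0 x − 63.8 y = 37815.43
Solving: x ≈ -116.299, y ≈ -120.595 km (keep extra digits for the depth step; rounded: -116.3, -120.6).
Then from the Receiver 1 sphere: z² = 146.41² − (x − 18.0)² − (y + 105.8)² with x = -116.299, y = -120.595, so z ≈ 56.398 ≈ 56.4 km.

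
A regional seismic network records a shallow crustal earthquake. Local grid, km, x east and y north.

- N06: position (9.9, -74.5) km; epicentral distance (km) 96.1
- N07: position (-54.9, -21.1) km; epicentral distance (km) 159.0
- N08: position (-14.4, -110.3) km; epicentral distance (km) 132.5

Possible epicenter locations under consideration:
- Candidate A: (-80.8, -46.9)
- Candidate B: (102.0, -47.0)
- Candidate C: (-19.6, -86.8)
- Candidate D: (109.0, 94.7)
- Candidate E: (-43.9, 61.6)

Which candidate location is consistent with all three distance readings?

Candidate B

For each candidate, compare |candidate − station| to the reported distance:
Candidate A: residuals N06 1.3, N07 122.4, N08 40.7 → max 122.4 km
Candidate B: residuals N06 0.0, N07 0.0, N08 0.0 → max 0.0 km
Candidate C: residuals N06 64.1, N07 84.4, N08 108.4 → max 108.4 km
Candidate D: residuals N06 100.0, N07 41.7, N08 106.8 → max 106.8 km
Candidate E: residuals N06 50.2, N07 75.6, N08 41.9 → max 75.6 km
Only Candidate B has all residuals ≈ 0.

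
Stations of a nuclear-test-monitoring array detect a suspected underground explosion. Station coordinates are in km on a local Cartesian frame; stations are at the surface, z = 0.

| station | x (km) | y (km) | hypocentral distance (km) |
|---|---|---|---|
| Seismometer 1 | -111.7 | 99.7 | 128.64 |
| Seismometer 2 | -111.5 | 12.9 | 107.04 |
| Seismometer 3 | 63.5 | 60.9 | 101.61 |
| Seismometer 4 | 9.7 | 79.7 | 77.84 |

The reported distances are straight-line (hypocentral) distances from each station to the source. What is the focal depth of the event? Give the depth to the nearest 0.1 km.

Each station gives a sphere (x−x_i)² + (y−y_i)² + z² = d_i² (stations at z=0).
Subtracting the Seismometer 1 sphere from Seismometer 2 and Seismometer 3: z² cancels, leaving linear equations in x and y:
0.4 x − 173.6 y = -4727.63
350.4 x − 77.6 y = -8452.26
Solving: x ≈ -18.100, y ≈ 27.191 km (keep extra digits for the depth step; rounded: -18.1, 27.2).
Then from the Seismometer 1 sphere: z² = 128.64² − (x + 111.7)² − (y − 99.7)² with x = -18.100, y = 27.191, so z ≈ 50.296 ≈ 50.3 km.
Check against Seismometer 4 (with the unrounded solution): distance 77.84 ≈ 77.84 km. ✓

50.3 km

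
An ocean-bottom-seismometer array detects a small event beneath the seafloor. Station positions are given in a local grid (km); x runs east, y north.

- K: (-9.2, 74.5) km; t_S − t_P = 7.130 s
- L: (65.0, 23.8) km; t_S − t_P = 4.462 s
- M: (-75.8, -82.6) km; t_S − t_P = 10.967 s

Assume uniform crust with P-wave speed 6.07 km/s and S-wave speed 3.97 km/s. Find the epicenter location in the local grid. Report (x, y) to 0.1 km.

x ≈ 20.6 km, y ≈ -1.7 km

Distance from S−P lag: d = Δt · v_P v_S / (v_P − v_S) = Δt · (6.07·3.97)/(6.07−3.97) ≈ 11.4752·Δt.
So d_K = 81.82, d_L = 51.20, d_M = 125.85 km.
Circle about each station: (x + 9.2)² + (y − 74.5)² = 81.82²; (x − 65.0)² + (y − 23.8)² = 51.20²; (x + 75.8)² + (y + 82.6)² = 125.85².
Subtracting the K equation from the L and M equations removes the quadratic terms:
148.4 x − 101.4 y = 3229.62
-133.2 x − 314.2 y = -2210.20
Solving the 2×2 system: x ≈ 20.6, y ≈ -1.7 km.
Check against K (with the unrounded x, y): √((x + 9.2)²+(y − 74.5)²) = 81.82 ≈ 81.82 km. ✓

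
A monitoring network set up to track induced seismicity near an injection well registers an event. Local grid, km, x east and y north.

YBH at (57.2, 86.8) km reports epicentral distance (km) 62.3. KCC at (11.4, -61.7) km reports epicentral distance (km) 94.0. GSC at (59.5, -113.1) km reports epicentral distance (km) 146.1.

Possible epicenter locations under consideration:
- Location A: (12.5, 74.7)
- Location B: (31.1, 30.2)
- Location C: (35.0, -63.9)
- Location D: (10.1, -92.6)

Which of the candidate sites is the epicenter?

For each candidate, compare |candidate − station| to the reported distance:
Location A: residuals YBH 16.0, KCC 42.4, GSC 47.5 → max 47.5 km
Location B: residuals YBH 0.0, KCC 0.0, GSC 0.0 → max 0.0 km
Location C: residuals YBH 90.0, KCC 70.3, GSC 91.1 → max 91.1 km
Location D: residuals YBH 123.2, KCC 63.1, GSC 92.6 → max 123.2 km
Only Location B has all residuals ≈ 0.

Location B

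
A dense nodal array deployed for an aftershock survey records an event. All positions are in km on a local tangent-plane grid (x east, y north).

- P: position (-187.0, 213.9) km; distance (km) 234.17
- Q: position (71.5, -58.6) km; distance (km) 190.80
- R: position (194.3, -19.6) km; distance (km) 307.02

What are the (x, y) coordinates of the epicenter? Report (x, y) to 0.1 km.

Circle about each station: (x + 187.0)² + (y − 213.9)² = 234.17²; (x − 71.5)² + (y + 58.6)² = 190.80²; (x − 194.3)² + (y + 19.6)² = 307.02².
Subtracting pairs of circle equations eliminates x²+y² and gives linear equations (the radical axes):
517.0 x − 545.0 y = -53745.05
762.6 x − 467.0 y = -82011.25
Solving the 2×2 system: x ≈ -112.5, y ≈ -8.1 km.
Check against P (with the unrounded x, y): √((x + 187.0)²+(y − 213.9)²) = 234.18 ≈ 234.17 km. ✓

x ≈ -112.5 km, y ≈ -8.1 km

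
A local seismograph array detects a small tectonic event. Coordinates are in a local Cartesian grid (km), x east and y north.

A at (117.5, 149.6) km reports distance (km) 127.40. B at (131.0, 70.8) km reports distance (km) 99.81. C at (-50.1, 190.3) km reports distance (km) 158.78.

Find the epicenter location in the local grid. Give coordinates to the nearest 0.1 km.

Circle about each station: (x − 117.5)² + (y − 149.6)² = 127.40²; (x − 131.0)² + (y − 70.8)² = 99.81²; (x + 50.1)² + (y − 190.3)² = 158.78².
Subtracting pairs of circle equations eliminates x²+y² and gives linear equations (the radical axes):
27.0 x − 157.6 y = -7744.05
-335.2 x + 81.4 y = -6442.64
Solving the 2×2 system: x ≈ 32.5, y ≈ 54.7 km.
Check against A (with the unrounded x, y): √((x − 117.5)²+(y − 149.6)²) = 127.39 ≈ 127.40 km. ✓

(32.5, 54.7)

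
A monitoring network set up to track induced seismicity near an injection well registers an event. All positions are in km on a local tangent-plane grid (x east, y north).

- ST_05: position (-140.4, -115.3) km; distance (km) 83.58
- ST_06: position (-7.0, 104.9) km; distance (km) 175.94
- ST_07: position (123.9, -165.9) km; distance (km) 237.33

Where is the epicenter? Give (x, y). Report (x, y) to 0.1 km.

Circle about each station: (x + 140.4)² + (y + 115.3)² = 83.58²; (x + 7.0)² + (y − 104.9)² = 175.94²; (x − 123.9)² + (y + 165.9)² = 237.33².
Subtracting pairs of circle equations eliminates x²+y² and gives linear equations (the radical axes):
266.8 x + 440.4 y = -45922.51
528.6 x − 101.2 y = -39472.14
Solving the 2×2 system: x ≈ -84.8, y ≈ -52.9 km.
Check against ST_05 (with the unrounded x, y): √((x + 140.4)²+(y + 115.3)²) = 83.58 ≈ 83.58 km. ✓

-84.8 km east, -52.9 km north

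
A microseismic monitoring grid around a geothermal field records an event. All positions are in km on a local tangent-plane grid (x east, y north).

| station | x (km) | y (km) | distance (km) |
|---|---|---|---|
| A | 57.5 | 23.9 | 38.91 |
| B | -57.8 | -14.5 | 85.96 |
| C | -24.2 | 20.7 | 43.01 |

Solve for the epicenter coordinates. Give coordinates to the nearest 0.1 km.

Circle about each station: (x − 57.5)² + (y − 23.9)² = 38.91²; (x + 57.8)² + (y + 14.5)² = 85.96²; (x + 24.2)² + (y − 20.7)² = 43.01².
Subtracting the A equation from the B and C equations removes the quadratic terms:
-230.6 x − 76.8 y = -6201.50
-163.4 x − 6.4 y = -3199.20
Solving the 2×2 system: x ≈ 18.6, y ≈ 24.9 km.

(18.6, 24.9)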